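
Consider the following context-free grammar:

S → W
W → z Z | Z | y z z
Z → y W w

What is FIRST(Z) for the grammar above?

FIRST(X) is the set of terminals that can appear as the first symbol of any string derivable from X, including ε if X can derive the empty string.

We compute FIRST(Z) using the standard algorithm.
FIRST(S) = {y, z}
FIRST(W) = {y, z}
FIRST(Z) = {y}
Therefore, FIRST(Z) = {y}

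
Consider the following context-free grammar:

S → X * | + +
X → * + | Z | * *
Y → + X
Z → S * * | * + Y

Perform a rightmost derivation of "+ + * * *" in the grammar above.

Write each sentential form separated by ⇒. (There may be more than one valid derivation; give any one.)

S ⇒ X * ⇒ Z * ⇒ S * * * ⇒ + + * * *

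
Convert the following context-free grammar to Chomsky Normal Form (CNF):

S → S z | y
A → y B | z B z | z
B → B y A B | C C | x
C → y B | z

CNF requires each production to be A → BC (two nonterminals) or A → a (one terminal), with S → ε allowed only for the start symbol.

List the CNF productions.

TZ → z; S → y; TY → y; A → z; B → x; C → z; S → S TZ; A → TY B; A → TZ X0; X0 → B TZ; B → B X1; X1 → TY X2; X2 → A B; B → C C; C → TY B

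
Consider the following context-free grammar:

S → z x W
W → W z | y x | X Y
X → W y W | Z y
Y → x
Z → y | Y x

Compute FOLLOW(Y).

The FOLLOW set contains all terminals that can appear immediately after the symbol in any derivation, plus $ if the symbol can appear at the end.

We compute FOLLOW(Y) using the standard algorithm.
FOLLOW(S) starts with {$}.
FIRST(S) = {z}
FIRST(W) = {x, y}
FIRST(X) = {x, y}
FIRST(Y) = {x}
FIRST(Z) = {x, y}
FOLLOW(S) = {$}
FOLLOW(W) = {$, x, y, z}
FOLLOW(X) = {x}
FOLLOW(Y) = {$, x, y, z}
FOLLOW(Z) = {y}
Therefore, FOLLOW(Y) = {$, x, y, z}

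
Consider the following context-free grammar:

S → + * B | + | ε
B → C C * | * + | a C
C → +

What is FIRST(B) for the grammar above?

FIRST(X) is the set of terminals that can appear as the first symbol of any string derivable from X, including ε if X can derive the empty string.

We compute FIRST(B) using the standard algorithm.
FIRST(B) = {*, +, a}
FIRST(C) = {+}
FIRST(S) = {+, ε}
Therefore, FIRST(B) = {*, +, a}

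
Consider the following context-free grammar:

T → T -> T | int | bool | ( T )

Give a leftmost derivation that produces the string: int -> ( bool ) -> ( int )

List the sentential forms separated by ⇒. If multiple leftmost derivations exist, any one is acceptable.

T ⇒ T -> T ⇒ T -> T -> T ⇒ int -> T -> T ⇒ int -> ( T ) -> T ⇒ int -> ( bool ) -> T ⇒ int -> ( bool ) -> ( T ) ⇒ int -> ( bool ) -> ( int )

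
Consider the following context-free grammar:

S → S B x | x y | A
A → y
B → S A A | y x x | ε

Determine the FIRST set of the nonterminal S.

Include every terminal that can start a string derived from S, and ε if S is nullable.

We compute FIRST(S) using the standard algorithm.
FIRST(A) = {y}
FIRST(B) = {x, y, ε}
FIRST(S) = {x, y}
Therefore, FIRST(S) = {x, y}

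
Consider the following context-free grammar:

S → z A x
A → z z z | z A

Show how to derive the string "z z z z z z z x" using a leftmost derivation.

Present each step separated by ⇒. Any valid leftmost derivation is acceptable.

S ⇒ z A x ⇒ z z A x ⇒ z z z A x ⇒ z z z z A x ⇒ z z z z z z z x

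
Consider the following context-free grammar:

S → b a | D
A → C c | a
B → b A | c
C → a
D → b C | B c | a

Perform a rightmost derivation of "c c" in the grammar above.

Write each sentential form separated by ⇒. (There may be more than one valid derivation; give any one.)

S ⇒ D ⇒ B c ⇒ c c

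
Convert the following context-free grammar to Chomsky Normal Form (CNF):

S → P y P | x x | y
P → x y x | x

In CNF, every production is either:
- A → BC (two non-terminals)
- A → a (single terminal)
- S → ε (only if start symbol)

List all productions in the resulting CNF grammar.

TY → y; TX → x; S → y; P → x; S → P X0; X0 → TY P; S → TX TX; P → TX X1; X1 → TY TX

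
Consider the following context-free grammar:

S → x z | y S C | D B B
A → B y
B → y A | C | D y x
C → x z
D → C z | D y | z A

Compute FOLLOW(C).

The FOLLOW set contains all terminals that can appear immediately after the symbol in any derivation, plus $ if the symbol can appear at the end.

We compute FOLLOW(C) using the standard algorithm.
FOLLOW(S) starts with {$}.
FIRST(A) = {x, y, z}
FIRST(B) = {x, y, z}
FIRST(C) = {x}
FIRST(D) = {x, z}
FIRST(S) = {x, y, z}
FOLLOW(A) = {$, x, y, z}
FOLLOW(B) = {$, x, y, z}
FOLLOW(C) = {$, x, y, z}
FOLLOW(D) = {x, y, z}
FOLLOW(S) = {$, x}
Therefore, FOLLOW(C) = {$, x, y, z}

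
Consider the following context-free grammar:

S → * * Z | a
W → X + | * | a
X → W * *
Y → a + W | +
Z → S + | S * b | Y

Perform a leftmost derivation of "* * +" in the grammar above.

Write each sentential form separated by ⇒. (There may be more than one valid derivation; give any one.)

S ⇒ * * Z ⇒ * * Y ⇒ * * +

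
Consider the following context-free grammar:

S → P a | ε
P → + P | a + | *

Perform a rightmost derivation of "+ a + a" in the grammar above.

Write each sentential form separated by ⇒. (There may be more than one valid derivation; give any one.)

S ⇒ P a ⇒ + P a ⇒ + a + a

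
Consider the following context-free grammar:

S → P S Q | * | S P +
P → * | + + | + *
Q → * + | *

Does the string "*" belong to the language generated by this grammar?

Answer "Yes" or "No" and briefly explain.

Yes - a valid derivation exists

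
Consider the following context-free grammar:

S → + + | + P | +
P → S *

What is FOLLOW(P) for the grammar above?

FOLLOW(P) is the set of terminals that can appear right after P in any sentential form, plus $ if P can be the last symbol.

We compute FOLLOW(P) using the standard algorithm.
FOLLOW(S) starts with {$}.
FIRST(P) = {+}
FIRST(S) = {+}
FOLLOW(P) = {$, *}
FOLLOW(S) = {$, *}
Therefore, FOLLOW(P) = {$, *}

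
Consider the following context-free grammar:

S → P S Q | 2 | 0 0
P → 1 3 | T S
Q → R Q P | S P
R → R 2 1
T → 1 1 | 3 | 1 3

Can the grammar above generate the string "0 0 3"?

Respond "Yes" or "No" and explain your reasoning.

No - no valid derivation exists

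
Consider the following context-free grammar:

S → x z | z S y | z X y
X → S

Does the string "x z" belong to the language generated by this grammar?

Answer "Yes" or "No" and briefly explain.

Yes - a valid derivation exists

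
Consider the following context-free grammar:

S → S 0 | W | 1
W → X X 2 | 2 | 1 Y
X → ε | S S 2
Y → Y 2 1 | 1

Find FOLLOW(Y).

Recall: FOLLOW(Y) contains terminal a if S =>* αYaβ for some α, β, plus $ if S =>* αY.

We compute FOLLOW(Y) using the standard algorithm.
FOLLOW(S) starts with {$}.
FIRST(S) = {1, 2}
FIRST(W) = {1, 2}
FIRST(X) = {1, 2, ε}
FIRST(Y) = {1}
FOLLOW(S) = {$, 0, 1, 2}
FOLLOW(W) = {$, 0, 1, 2}
FOLLOW(X) = {1, 2}
FOLLOW(Y) = {$, 0, 1, 2}
Therefore, FOLLOW(Y) = {$, 0, 1, 2}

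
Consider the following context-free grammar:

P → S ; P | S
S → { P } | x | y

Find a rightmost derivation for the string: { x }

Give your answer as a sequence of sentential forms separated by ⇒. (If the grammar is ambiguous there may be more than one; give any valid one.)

P ⇒ S ⇒ { P } ⇒ { S } ⇒ { x }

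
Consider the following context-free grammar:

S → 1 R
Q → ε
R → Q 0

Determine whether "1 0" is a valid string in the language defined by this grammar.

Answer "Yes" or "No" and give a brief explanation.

Yes - a valid derivation exists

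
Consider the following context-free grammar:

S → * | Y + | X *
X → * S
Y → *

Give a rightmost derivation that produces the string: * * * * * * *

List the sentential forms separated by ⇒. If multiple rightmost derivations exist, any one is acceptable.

S ⇒ X * ⇒ * S * ⇒ * X * * ⇒ * * S * * ⇒ * * X * * * ⇒ * * * S * * * ⇒ * * * * * * *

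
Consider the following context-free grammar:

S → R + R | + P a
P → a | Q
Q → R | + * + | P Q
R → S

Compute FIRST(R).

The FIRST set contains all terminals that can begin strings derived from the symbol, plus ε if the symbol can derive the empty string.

We compute FIRST(R) using the standard algorithm.
FIRST(P) = {+, a}
FIRST(Q) = {+, a}
FIRST(R) = {+}
FIRST(S) = {+}
Therefore, FIRST(R) = {+}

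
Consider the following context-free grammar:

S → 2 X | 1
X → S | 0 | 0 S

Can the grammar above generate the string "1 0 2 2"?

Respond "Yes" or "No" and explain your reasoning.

No - no valid derivation exists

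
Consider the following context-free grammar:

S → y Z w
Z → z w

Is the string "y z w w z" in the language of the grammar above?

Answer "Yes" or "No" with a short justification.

No - no valid derivation exists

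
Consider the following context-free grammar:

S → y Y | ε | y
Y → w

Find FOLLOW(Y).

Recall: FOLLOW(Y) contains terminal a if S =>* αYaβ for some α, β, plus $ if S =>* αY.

We compute FOLLOW(Y) using the standard algorithm.
FOLLOW(S) starts with {$}.
FIRST(S) = {y, ε}
FIRST(Y) = {w}
FOLLOW(S) = {$}
FOLLOW(Y) = {$}
Therefore, FOLLOW(Y) = {$}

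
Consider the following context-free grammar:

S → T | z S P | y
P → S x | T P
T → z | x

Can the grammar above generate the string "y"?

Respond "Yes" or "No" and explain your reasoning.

Yes - a valid derivation exists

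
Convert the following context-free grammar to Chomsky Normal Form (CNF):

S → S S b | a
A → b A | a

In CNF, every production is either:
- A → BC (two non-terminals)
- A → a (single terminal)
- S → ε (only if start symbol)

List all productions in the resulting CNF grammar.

TB → b; S → a; A → a; S → S X0; X0 → S TB; A → TB A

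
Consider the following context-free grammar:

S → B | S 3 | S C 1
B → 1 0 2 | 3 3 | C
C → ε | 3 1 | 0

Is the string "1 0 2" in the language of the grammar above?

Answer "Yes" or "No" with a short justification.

Yes - a valid derivation exists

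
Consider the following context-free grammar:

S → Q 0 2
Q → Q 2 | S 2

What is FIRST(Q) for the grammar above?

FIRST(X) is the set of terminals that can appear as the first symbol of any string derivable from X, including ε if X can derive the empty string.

We compute FIRST(Q) using the standard algorithm.
FIRST(Q) = {}
FIRST(S) = {}
Therefore, FIRST(Q) = {}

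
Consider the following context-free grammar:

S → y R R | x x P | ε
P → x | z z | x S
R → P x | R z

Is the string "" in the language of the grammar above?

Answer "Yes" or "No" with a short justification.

Yes - a valid derivation exists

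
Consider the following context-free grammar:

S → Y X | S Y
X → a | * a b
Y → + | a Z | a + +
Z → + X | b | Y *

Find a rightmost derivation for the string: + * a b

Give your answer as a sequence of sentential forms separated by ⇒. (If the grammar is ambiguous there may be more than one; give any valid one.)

S ⇒ Y X ⇒ Y * a b ⇒ + * a b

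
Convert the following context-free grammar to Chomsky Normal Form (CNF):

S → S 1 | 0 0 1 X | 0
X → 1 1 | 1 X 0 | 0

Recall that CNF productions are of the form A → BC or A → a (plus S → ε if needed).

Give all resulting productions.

T1 → 1; T0 → 0; S → 0; X → 0; S → S T1; S → T0 X0; X0 → T0 X1; X1 → T1 X; X → T1 T1; X → T1 X2; X2 → X T0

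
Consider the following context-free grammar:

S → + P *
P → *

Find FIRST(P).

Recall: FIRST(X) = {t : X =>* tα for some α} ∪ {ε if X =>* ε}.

We compute FIRST(P) using the standard algorithm.
FIRST(P) = {*}
FIRST(S) = {+}
Therefore, FIRST(P) = {*}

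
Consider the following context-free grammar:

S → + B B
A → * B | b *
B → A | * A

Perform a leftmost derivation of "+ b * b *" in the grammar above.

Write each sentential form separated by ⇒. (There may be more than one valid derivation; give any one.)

S ⇒ + B B ⇒ + A B ⇒ + b * B ⇒ + b * A ⇒ + b * b *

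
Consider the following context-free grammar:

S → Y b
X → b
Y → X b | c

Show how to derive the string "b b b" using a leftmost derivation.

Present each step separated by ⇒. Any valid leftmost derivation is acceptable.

S ⇒ Y b ⇒ X b b ⇒ b b b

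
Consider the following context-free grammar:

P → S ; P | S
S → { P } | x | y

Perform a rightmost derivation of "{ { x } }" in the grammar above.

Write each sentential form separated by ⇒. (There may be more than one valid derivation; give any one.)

P ⇒ S ⇒ { P } ⇒ { S } ⇒ { { P } } ⇒ { { S } } ⇒ { { x } }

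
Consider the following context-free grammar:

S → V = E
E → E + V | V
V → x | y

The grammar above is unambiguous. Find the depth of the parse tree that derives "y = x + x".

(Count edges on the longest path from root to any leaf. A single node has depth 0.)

4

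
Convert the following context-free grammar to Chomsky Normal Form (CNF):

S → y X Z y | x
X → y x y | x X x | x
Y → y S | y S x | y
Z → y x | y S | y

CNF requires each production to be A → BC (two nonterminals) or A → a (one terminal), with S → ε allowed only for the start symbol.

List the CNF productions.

TY → y; S → x; TX → x; X → x; Y → y; Z → y; S → TY X0; X0 → X X1; X1 → Z TY; X → TY X2; X2 → TX TY; X → TX X3; X3 → X TX; Y → TY S; Y → TY X4; X4 → S TX; Z → TY TX; Z → TY S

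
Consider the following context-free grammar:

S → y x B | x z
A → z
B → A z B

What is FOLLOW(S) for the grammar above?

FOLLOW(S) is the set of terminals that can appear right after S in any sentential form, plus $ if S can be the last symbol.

We compute FOLLOW(S) using the standard algorithm.
FOLLOW(S) starts with {$}.
FIRST(A) = {z}
FIRST(B) = {z}
FIRST(S) = {x, y}
FOLLOW(A) = {z}
FOLLOW(B) = {$}
FOLLOW(S) = {$}
Therefore, FOLLOW(S) = {$}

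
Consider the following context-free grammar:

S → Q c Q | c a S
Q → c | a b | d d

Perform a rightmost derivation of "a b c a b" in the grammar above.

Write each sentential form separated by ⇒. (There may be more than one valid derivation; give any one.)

S ⇒ Q c Q ⇒ Q c a b ⇒ a b c a b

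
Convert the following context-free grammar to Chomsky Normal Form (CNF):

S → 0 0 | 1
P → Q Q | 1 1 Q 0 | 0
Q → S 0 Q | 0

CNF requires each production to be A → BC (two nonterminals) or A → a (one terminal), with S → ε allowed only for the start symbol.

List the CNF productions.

T0 → 0; S → 1; T1 → 1; P → 0; Q → 0; S → T0 T0; P → Q Q; P → T1 X0; X0 → T1 X1; X1 → Q T0; Q → S X2; X2 → T0 Q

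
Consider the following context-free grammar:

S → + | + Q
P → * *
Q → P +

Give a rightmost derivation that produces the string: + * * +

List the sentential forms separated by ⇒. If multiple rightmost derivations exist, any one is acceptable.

S ⇒ + Q ⇒ + P + ⇒ + * * +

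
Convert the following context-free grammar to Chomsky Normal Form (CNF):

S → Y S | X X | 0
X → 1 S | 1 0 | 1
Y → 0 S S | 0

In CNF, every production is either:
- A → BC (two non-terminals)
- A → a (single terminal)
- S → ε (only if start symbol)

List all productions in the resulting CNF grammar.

S → 0; T1 → 1; T0 → 0; X → 1; Y → 0; S → Y S; S → X X; X → T1 S; X → T1 T0; Y → T0 X0; X0 → S S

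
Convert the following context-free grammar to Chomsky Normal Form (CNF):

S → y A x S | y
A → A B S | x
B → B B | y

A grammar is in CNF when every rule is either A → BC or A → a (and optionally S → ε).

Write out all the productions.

TY → y; TX → x; S → y; A → x; B → y; S → TY X0; X0 → A X1; X1 → TX S; A → A X2; X2 → B S; B → B B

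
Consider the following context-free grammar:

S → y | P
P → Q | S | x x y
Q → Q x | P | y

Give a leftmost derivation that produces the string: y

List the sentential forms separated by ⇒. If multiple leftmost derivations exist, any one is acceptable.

S ⇒ P ⇒ Q ⇒ y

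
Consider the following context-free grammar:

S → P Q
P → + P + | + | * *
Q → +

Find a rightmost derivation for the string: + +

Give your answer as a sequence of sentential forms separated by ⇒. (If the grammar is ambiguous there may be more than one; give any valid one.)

S ⇒ P Q ⇒ P + ⇒ + +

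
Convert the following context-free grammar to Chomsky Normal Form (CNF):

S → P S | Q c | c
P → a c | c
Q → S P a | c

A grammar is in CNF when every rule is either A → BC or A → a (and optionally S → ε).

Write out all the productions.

TC → c; S → c; TA → a; P → c; Q → c; S → P S; S → Q TC; P → TA TC; Q → S X0; X0 → P TA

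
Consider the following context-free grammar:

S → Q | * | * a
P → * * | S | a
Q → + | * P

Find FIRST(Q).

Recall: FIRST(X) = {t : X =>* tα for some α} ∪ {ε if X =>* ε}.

We compute FIRST(Q) using the standard algorithm.
FIRST(P) = {*, +, a}
FIRST(Q) = {*, +}
FIRST(S) = {*, +}
Therefore, FIRST(Q) = {*, +}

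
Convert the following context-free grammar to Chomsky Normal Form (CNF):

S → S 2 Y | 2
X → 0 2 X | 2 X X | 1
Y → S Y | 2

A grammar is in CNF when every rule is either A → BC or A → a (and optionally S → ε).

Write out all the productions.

T2 → 2; S → 2; T0 → 0; X → 1; Y → 2; S → S X0; X0 → T2 Y; X → T0 X1; X1 → T2 X; X → T2 X2; X2 → X X; Y → S Y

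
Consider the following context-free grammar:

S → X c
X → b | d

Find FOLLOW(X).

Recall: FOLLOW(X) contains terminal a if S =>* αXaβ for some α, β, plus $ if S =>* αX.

We compute FOLLOW(X) using the standard algorithm.
FOLLOW(S) starts with {$}.
FIRST(S) = {b, d}
FIRST(X) = {b, d}
FOLLOW(S) = {$}
FOLLOW(X) = {c}
Therefore, FOLLOW(X) = {c}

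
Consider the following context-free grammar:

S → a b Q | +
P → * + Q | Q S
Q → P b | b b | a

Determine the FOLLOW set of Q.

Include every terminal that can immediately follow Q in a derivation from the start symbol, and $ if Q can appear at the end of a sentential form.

We compute FOLLOW(Q) using the standard algorithm.
FOLLOW(S) starts with {$}.
FIRST(P) = {*, a, b}
FIRST(Q) = {*, a, b}
FIRST(S) = {+, a}
FOLLOW(P) = {b}
FOLLOW(Q) = {$, +, a, b}
FOLLOW(S) = {$, b}
Therefore, FOLLOW(Q) = {$, +, a, b}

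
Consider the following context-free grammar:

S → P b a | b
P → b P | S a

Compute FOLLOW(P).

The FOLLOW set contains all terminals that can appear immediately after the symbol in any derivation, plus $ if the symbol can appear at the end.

We compute FOLLOW(P) using the standard algorithm.
FOLLOW(S) starts with {$}.
FIRST(P) = {b}
FIRST(S) = {b}
FOLLOW(P) = {b}
FOLLOW(S) = {$, a}
Therefore, FOLLOW(P) = {b}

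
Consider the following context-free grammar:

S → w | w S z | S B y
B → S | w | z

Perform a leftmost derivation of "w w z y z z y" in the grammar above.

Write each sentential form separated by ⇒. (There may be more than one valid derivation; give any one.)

S ⇒ S B y ⇒ w S z B y ⇒ w S B y z B y ⇒ w w B y z B y ⇒ w w z y z B y ⇒ w w z y z z y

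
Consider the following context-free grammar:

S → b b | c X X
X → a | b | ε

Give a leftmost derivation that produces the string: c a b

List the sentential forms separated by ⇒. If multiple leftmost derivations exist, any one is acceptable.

S ⇒ c X X ⇒ c a X ⇒ c a b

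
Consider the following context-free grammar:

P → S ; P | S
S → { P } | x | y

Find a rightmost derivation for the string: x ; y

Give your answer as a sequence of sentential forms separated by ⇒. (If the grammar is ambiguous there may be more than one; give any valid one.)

P ⇒ S ; P ⇒ S ; S ⇒ S ; y ⇒ x ; y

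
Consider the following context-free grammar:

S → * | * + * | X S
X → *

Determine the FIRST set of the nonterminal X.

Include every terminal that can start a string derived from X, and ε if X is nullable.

We compute FIRST(X) using the standard algorithm.
FIRST(S) = {*}
FIRST(X) = {*}
Therefore, FIRST(X) = {*}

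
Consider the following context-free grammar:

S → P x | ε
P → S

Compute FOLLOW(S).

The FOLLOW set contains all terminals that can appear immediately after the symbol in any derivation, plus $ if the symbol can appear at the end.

We compute FOLLOW(S) using the standard algorithm.
FOLLOW(S) starts with {$}.
FIRST(P) = {x, ε}
FIRST(S) = {x, ε}
FOLLOW(P) = {x}
FOLLOW(S) = {$, x}
Therefore, FOLLOW(S) = {$, x}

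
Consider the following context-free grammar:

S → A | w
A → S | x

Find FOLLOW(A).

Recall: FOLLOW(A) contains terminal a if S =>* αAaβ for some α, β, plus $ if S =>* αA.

We compute FOLLOW(A) using the standard algorithm.
FOLLOW(S) starts with {$}.
FIRST(A) = {w, x}
FIRST(S) = {w, x}
FOLLOW(A) = {$}
FOLLOW(S) = {$}
Therefore, FOLLOW(A) = {$}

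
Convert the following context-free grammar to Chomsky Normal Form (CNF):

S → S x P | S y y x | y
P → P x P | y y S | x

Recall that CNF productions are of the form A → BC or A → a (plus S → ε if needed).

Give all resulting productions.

TX → x; TY → y; S → y; P → x; S → S X0; X0 → TX P; S → S X1; X1 → TY X2; X2 → TY TX; P → P X3; X3 → TX P; P → TY X4; X4 → TY S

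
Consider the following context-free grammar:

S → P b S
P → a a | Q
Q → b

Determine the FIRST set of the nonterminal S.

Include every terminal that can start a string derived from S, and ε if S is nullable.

We compute FIRST(S) using the standard algorithm.
FIRST(P) = {a, b}
FIRST(Q) = {b}
FIRST(S) = {a, b}
Therefore, FIRST(S) = {a, b}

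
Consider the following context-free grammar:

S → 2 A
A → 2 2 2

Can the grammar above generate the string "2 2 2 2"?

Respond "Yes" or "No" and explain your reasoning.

Yes - a valid derivation exists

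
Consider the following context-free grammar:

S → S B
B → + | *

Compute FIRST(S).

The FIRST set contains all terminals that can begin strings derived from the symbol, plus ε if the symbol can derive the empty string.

We compute FIRST(S) using the standard algorithm.
FIRST(B) = {*, +}
FIRST(S) = {}
Therefore, FIRST(S) = {}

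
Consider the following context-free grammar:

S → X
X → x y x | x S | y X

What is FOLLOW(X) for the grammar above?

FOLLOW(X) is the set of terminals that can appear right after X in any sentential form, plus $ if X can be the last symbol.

We compute FOLLOW(X) using the standard algorithm.
FOLLOW(S) starts with {$}.
FIRST(S) = {x, y}
FIRST(X) = {x, y}
FOLLOW(S) = {$}
FOLLOW(X) = {$}
Therefore, FOLLOW(X) = {$}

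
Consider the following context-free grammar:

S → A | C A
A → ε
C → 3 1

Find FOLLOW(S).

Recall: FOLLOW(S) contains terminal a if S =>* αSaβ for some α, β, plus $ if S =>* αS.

We compute FOLLOW(S) using the standard algorithm.
FOLLOW(S) starts with {$}.
FIRST(A) = {ε}
FIRST(C) = {3}
FIRST(S) = {3, ε}
FOLLOW(A) = {$}
FOLLOW(C) = {$}
FOLLOW(S) = {$}
Therefore, FOLLOW(S) = {$}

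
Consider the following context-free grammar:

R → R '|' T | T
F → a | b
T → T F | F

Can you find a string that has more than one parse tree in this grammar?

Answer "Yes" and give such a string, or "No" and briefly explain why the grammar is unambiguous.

No - the grammar is unambiguous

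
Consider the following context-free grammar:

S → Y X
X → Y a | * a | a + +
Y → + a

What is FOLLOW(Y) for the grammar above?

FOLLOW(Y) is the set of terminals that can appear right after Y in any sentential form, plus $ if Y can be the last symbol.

We compute FOLLOW(Y) using the standard algorithm.
FOLLOW(S) starts with {$}.
FIRST(S) = {+}
FIRST(X) = {*, +, a}
FIRST(Y) = {+}
FOLLOW(S) = {$}
FOLLOW(X) = {$}
FOLLOW(Y) = {*, +, a}
Therefore, FOLLOW(Y) = {*, +, a}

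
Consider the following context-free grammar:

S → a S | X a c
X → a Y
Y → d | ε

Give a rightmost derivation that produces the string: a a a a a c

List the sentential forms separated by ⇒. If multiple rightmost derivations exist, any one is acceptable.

S ⇒ a S ⇒ a a S ⇒ a a a S ⇒ a a a X a c ⇒ a a a a Y a c ⇒ a a a a a c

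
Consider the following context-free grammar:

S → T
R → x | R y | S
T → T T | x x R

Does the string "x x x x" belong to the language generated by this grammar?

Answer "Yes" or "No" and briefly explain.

No - no valid derivation exists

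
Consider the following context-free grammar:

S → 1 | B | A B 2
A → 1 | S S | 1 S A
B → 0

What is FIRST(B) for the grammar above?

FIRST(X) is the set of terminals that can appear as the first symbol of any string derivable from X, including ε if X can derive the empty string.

We compute FIRST(B) using the standard algorithm.
FIRST(A) = {0, 1}
FIRST(B) = {0}
FIRST(S) = {0, 1}
Therefore, FIRST(B) = {0}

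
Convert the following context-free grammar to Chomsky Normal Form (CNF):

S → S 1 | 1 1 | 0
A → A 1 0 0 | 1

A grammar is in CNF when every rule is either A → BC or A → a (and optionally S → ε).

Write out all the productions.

T1 → 1; S → 0; T0 → 0; A → 1; S → S T1; S → T1 T1; A → A X0; X0 → T1 X1; X1 → T0 T0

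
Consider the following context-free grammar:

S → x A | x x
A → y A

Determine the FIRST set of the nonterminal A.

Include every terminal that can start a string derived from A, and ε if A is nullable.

We compute FIRST(A) using the standard algorithm.
FIRST(A) = {y}
FIRST(S) = {x}
Therefore, FIRST(A) = {y}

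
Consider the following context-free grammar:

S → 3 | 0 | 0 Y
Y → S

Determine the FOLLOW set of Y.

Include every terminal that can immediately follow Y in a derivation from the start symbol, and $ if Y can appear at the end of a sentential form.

We compute FOLLOW(Y) using the standard algorithm.
FOLLOW(S) starts with {$}.
FIRST(S) = {0, 3}
FIRST(Y) = {0, 3}
FOLLOW(S) = {$}
FOLLOW(Y) = {$}
Therefore, FOLLOW(Y) = {$}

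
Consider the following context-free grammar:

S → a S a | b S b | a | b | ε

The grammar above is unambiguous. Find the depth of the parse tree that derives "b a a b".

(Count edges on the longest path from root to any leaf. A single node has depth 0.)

3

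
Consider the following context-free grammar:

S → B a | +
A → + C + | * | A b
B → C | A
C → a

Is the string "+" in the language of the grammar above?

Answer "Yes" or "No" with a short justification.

Yes - a valid derivation exists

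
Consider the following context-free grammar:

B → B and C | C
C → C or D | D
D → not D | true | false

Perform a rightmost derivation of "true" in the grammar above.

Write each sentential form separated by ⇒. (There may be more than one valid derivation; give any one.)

B ⇒ C ⇒ D ⇒ true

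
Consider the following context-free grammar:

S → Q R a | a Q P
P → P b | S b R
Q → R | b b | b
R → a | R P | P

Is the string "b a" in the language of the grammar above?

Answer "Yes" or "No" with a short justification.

No - no valid derivation exists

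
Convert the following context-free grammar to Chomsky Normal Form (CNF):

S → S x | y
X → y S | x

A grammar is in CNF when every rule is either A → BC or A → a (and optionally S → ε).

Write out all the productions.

TX → x; S → y; TY → y; X → x; S → S TX; X → TY S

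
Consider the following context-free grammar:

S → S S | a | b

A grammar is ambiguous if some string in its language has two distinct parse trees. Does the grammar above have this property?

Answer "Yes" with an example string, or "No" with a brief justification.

Yes - the string 'b a b a b' has two distinct parse trees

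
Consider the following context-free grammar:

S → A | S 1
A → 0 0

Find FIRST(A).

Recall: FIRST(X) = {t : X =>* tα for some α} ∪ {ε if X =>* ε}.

We compute FIRST(A) using the standard algorithm.
FIRST(A) = {0}
FIRST(S) = {0}
Therefore, FIRST(A) = {0}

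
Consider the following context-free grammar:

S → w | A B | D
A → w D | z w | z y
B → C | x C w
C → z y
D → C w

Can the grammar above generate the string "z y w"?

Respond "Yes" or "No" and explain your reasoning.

Yes - a valid derivation exists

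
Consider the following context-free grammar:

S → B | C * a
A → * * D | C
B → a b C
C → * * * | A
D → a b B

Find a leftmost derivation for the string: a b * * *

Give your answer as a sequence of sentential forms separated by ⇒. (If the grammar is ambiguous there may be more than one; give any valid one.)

S ⇒ B ⇒ a b C ⇒ a b * * *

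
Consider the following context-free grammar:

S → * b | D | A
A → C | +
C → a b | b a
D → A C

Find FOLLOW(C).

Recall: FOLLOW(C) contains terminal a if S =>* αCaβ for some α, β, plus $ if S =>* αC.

We compute FOLLOW(C) using the standard algorithm.
FOLLOW(S) starts with {$}.
FIRST(A) = {+, a, b}
FIRST(C) = {a, b}
FIRST(D) = {+, a, b}
FIRST(S) = {*, +, a, b}
FOLLOW(A) = {$, a, b}
FOLLOW(C) = {$, a, b}
FOLLOW(D) = {$}
FOLLOW(S) = {$}
Therefore, FOLLOW(C) = {$, a, b}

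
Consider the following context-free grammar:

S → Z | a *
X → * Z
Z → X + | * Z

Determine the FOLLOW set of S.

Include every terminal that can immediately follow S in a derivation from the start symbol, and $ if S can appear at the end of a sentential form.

We compute FOLLOW(S) using the standard algorithm.
FOLLOW(S) starts with {$}.
FIRST(S) = {*, a}
FIRST(X) = {*}
FIRST(Z) = {*}
FOLLOW(S) = {$}
FOLLOW(X) = {+}
FOLLOW(Z) = {$, +}
Therefore, FOLLOW(S) = {$}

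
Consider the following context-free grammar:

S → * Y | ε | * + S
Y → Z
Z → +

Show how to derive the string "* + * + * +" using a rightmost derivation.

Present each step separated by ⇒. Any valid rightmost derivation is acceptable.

S ⇒ * + S ⇒ * + * + S ⇒ * + * + * + S ⇒ * + * + * +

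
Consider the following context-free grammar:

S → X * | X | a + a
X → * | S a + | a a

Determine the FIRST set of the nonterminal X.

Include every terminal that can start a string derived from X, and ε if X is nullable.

We compute FIRST(X) using the standard algorithm.
FIRST(S) = {*, a}
FIRST(X) = {*, a}
Therefore, FIRST(X) = {*, a}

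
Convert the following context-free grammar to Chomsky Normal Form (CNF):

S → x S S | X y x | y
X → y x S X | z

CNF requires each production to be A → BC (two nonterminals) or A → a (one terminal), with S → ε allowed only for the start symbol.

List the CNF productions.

TX → x; TY → y; S → y; X → z; S → TX X0; X0 → S S; S → X X1; X1 → TY TX; X → TY X2; X2 → TX X3; X3 → S X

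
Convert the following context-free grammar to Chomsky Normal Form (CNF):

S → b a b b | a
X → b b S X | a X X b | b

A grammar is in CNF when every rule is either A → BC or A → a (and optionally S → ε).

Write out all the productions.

TB → b; TA → a; S → a; X → b; S → TB X0; X0 → TA X1; X1 → TB TB; X → TB X2; X2 → TB X3; X3 → S X; X → TA X4; X4 → X X5; X5 → X TB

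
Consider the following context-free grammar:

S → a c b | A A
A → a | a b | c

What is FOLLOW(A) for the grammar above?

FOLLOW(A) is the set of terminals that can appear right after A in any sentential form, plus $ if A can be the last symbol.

We compute FOLLOW(A) using the standard algorithm.
FOLLOW(S) starts with {$}.
FIRST(A) = {a, c}
FIRST(S) = {a, c}
FOLLOW(A) = {$, a, c}
FOLLOW(S) = {$}
Therefore, FOLLOW(A) = {$, a, c}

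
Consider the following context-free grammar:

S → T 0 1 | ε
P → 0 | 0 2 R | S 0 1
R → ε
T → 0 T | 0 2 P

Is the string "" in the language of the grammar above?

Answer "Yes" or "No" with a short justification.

Yes - a valid derivation exists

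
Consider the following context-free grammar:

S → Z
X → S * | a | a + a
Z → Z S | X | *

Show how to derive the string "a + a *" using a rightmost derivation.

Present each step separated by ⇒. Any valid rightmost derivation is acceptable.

S ⇒ Z ⇒ Z S ⇒ Z Z ⇒ Z * ⇒ X * ⇒ a + a *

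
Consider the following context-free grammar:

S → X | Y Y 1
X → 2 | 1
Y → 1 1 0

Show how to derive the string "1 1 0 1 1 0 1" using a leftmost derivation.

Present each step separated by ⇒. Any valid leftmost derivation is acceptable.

S ⇒ Y Y 1 ⇒ 1 1 0 Y 1 ⇒ 1 1 0 1 1 0 1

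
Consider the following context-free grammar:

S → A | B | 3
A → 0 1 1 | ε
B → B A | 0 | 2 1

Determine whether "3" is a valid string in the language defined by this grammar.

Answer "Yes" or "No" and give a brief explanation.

Yes - a valid derivation exists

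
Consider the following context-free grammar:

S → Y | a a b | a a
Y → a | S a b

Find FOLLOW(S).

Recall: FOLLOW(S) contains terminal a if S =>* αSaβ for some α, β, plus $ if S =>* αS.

We compute FOLLOW(S) using the standard algorithm.
FOLLOW(S) starts with {$}.
FIRST(S) = {a}
FIRST(Y) = {a}
FOLLOW(S) = {$, a}
FOLLOW(Y) = {$, a}
Therefore, FOLLOW(S) = {$, a}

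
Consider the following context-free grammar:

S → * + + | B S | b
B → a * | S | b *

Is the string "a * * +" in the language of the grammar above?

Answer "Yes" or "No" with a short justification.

No - no valid derivation exists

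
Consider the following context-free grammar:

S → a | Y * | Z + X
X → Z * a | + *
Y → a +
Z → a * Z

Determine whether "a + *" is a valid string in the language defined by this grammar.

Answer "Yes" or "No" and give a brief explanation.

Yes - a valid derivation exists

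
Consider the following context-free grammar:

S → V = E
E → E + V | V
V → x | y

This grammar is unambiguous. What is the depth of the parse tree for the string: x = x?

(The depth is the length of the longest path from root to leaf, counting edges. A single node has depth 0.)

3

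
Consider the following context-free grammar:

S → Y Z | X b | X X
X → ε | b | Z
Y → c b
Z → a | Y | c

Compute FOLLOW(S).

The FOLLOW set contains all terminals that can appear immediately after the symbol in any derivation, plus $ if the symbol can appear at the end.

We compute FOLLOW(S) using the standard algorithm.
FOLLOW(S) starts with {$}.
FIRST(S) = {a, b, c, ε}
FIRST(X) = {a, b, c, ε}
FIRST(Y) = {c}
FIRST(Z) = {a, c}
FOLLOW(S) = {$}
FOLLOW(X) = {$, a, b, c}
FOLLOW(Y) = {$, a, b, c}
FOLLOW(Z) = {$, a, b, c}
Therefore, FOLLOW(S) = {$}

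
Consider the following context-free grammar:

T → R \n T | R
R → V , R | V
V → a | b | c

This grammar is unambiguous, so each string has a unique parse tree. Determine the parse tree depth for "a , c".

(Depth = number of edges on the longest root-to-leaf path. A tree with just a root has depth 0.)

4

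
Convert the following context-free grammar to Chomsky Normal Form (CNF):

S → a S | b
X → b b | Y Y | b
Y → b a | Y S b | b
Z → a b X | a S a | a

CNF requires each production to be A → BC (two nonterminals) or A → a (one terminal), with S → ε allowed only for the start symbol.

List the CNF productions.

TA → a; S → b; TB → b; X → b; Y → b; Z → a; S → TA S; X → TB TB; X → Y Y; Y → TB TA; Y → Y X0; X0 → S TB; Z → TA X1; X1 → TB X; Z → TA X2; X2 → S TA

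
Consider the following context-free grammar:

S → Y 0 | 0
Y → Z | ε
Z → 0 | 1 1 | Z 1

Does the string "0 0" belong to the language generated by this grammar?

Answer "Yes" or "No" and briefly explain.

Yes - a valid derivation exists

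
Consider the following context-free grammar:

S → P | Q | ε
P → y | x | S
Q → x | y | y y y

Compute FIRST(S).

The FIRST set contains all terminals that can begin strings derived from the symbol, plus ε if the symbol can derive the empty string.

We compute FIRST(S) using the standard algorithm.
FIRST(P) = {x, y, ε}
FIRST(Q) = {x, y}
FIRST(S) = {x, y, ε}
Therefore, FIRST(S) = {x, y, ε}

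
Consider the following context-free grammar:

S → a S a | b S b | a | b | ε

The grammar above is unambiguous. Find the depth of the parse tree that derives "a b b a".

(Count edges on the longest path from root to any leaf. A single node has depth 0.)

3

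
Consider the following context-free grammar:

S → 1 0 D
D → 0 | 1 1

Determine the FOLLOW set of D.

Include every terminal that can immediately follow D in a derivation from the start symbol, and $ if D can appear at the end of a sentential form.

We compute FOLLOW(D) using the standard algorithm.
FOLLOW(S) starts with {$}.
FIRST(D) = {0, 1}
FIRST(S) = {1}
FOLLOW(D) = {$}
FOLLOW(S) = {$}
Therefore, FOLLOW(D) = {$}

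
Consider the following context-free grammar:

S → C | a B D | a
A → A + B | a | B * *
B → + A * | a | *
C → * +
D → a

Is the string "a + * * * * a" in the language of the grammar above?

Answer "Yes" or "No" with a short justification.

Yes - a valid derivation exists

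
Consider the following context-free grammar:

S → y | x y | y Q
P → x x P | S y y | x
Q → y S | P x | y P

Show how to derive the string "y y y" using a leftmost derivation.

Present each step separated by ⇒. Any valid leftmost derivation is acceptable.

S ⇒ y Q ⇒ y y S ⇒ y y y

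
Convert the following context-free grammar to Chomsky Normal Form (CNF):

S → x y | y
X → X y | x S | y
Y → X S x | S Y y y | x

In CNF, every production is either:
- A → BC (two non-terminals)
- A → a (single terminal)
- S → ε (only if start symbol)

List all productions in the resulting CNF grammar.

TX → x; TY → y; S → y; X → y; Y → x; S → TX TY; X → X TY; X → TX S; Y → X X0; X0 → S TX; Y → S X1; X1 → Y X2; X2 → TY TY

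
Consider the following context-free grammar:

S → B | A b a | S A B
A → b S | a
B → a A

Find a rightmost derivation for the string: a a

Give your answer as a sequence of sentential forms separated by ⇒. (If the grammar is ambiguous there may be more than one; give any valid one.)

S ⇒ B ⇒ a A ⇒ a a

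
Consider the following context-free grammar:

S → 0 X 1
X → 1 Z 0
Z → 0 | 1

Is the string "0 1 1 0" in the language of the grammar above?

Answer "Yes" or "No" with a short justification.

No - no valid derivation exists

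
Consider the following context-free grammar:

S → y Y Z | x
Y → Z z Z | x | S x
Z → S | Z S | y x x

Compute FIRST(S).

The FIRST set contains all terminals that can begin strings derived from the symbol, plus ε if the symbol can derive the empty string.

We compute FIRST(S) using the standard algorithm.
FIRST(S) = {x, y}
FIRST(Y) = {x, y}
FIRST(Z) = {x, y}
Therefore, FIRST(S) = {x, y}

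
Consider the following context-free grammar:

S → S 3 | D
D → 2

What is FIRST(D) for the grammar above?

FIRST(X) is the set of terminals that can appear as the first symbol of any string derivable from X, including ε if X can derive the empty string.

We compute FIRST(D) using the standard algorithm.
FIRST(D) = {2}
FIRST(S) = {2}
Therefore, FIRST(D) = {2}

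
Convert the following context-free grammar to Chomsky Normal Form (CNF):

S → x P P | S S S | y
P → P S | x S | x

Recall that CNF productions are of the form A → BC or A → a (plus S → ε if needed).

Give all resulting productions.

TX → x; S → y; P → x; S → TX X0; X0 → P P; S → S X1; X1 → S S; P → P S; P → TX S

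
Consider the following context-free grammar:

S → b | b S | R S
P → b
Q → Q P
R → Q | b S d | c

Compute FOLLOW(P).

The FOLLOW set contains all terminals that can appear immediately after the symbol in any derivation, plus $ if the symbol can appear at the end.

We compute FOLLOW(P) using the standard algorithm.
FOLLOW(S) starts with {$}.
FIRST(P) = {b}
FIRST(Q) = {}
FIRST(R) = {b, c}
FIRST(S) = {b, c}
FOLLOW(P) = {b, c}
FOLLOW(Q) = {b, c}
FOLLOW(R) = {b, c}
FOLLOW(S) = {$, d}
Therefore, FOLLOW(P) = {b, c}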